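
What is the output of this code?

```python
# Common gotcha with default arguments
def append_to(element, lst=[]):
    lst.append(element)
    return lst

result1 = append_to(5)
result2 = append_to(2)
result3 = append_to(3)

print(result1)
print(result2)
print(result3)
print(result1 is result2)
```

Key concept: mutable default argument gotcha.
Step by step:
`result1 = append_to(5)` → result1 = [5]
`result2 = append_to(2)` → result1 = [5, 2] (same object as result2); result2 = [5, 2] (same object as result1)
`result3 = append_to(3)` → result1 = [5, 2, 3] (same object as result2, result3); result2 = [5, 2, 3] (same object as result1, result3); result3 = [5, 2, 3] (same object as result1, result2)
`print(result1)` → prints [5, 2, 3]
`print(result2)` → prints [5, 2, 3]
`print(result3)` → prints [5, 2, 3]
`print(result1 is result2)` → prints True

Answer:
[5, 2, 3]
[5, 2, 3]
[5, 2, 3]
True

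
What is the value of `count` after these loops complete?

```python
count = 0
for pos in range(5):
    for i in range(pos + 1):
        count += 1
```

Triangle: 1 + 2 + ... + 5
`count` takes the values: 0 → 1 → 2 → 3 → 4 → 5 → 6 → 7 → 8 → 9 → 10 → 11 → 12 → 13 → 14 → 15

Answer: 15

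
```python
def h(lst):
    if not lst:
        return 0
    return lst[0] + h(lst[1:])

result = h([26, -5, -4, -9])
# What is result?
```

26 + (-5) + (-4) + (-9) + 0 = 8

Answer: 8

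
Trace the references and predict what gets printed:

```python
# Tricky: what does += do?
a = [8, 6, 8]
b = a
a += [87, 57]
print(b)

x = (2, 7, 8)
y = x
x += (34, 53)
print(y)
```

Key concept: += behavior differs for mutable vs immutable.
Step by step:
`a = [8, 6, 8]` → a = [8, 6, 8]
`b = a` → b = [8, 6, 8] (same object as a)
`a += [87, 57]` → a = [8, 6, 8, 87, 57] (same object as b); b = [8, 6, 8, 87, 57] (same object as a)
`print(b)` → prints [8, 6, 8, 87, 57]
`x = (2, 7, 8)` → x = (2, 7, 8)
`y = x` → y = (2, 7, 8)
`x += (34, 53)` → x = (2, 7, 8, 34, 53)
`print(y)` → prints (2, 7, 8)

Answer:
[8, 6, 8, 87, 57]
(2, 7, 8)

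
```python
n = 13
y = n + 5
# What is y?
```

Trace:
`n = 13` → n = 13
`y = n + 5` → y = 18
So y = 18

Answer: 18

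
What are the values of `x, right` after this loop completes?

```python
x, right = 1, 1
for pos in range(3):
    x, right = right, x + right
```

Fibonacci: after 3 iterations
`x, right` takes the values: (1, 1) → (1, 2) → (2, 3) → (3, 5)

Answer: 3, 5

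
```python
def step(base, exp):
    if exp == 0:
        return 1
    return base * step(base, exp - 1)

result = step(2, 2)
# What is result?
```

step(2, 2) = 2 * 2 = 4

Answer: 4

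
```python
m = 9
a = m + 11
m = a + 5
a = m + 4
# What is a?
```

Trace:
`m = 9` → m = 9
`a = m + 11` → a = 20
`m = a + 5` → m = 25
`a = m + 4` → a = 29
So a = 29

Answer: 29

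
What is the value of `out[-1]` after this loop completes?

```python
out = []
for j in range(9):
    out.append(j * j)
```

Last element of squares 0 to 8
`out` takes the values: [] → [0] → [0, 1] → [0, 1, 4] → [0, 1, 4, 9] → [0, 1, 4, 9, 16] → [0, 1, 4, 9, 16, 25] → [0, 1, 4, 9, 16, 25, 36] → [0, 1, 4, 9, 16, 25, 36, 49] → [0, 1, 4, 9, 16, 25, 36, 49, 64]
So `out[-1]` = 64

Answer: 64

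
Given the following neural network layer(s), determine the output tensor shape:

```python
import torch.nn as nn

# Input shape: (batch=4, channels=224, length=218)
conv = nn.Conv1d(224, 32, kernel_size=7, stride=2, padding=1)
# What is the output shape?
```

Input: (4, 224, 218) -> Output: (4, 32, 107)

Answer: (4, 32, 107)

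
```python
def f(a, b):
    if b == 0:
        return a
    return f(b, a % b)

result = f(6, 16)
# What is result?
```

f(6, 16) -> f(16, 6) -> f(6, 4) -> f(4, 2) -> f(2, 0) -> 2

Answer: 2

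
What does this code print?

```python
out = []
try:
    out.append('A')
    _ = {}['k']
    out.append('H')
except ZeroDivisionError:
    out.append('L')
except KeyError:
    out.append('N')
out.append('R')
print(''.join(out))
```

Execution trace: 'A' (try body) → 'N' (except KeyError) → 'R' (after the try/except). Output: ANR

Answer: ANR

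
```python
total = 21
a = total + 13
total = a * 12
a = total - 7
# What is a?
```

Trace:
`total = 21` → total = 21
`a = total + 13` → a = 34
`total = a * 12` → total = 408
`a = total - 7` → a = 401
So a = 401

Answer: 401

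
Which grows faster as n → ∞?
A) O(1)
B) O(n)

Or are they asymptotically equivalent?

O(1) vs O(n): Higher order terms dominate.

Answer: B) O(n) grows faster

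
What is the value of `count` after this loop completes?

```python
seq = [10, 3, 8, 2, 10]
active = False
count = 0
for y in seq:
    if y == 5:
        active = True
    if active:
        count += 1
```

Count elements after first 5 in [10, 3, 8, 2, 10]
`count` takes the values: 0

Answer: 0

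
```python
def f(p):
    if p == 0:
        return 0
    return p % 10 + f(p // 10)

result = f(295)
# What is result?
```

Sum of digits of 295: 5 + 9 + 2 = 16

Answer: 16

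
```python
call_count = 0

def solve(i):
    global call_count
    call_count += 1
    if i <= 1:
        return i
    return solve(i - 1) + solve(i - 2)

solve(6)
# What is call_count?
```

Calls(i) = 1 + Calls(i-1) + Calls(i-2); Calls(0)=Calls(1)=1. For i=6 this gives 25.

Answer: 25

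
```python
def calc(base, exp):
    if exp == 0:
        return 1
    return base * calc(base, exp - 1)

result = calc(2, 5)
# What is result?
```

calc(2, 5) = 2 * 2 * 2 * 2 * 2 = 32

Answer: 32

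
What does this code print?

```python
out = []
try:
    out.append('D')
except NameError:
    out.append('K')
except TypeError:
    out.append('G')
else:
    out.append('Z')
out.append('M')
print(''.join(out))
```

Execution trace: 'D' (try body, no exception) → 'Z' (else) → 'M' (after the try/except). Output: DZM

Answer: DZM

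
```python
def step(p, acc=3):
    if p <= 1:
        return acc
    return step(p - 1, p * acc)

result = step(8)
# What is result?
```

Accumulator trace (n, acc): (8, 3) -> (7, 24) -> (6, 168) -> (5, 1008) -> (4, 5040) -> (3, 20160) -> (2, 60480) -> (1, 120960) -> return 120960

Answer: 120960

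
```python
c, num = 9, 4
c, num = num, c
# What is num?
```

Trace:
`c, num = 9, 4` → c = 9; num = 4
`c, num = num, c` → c = 4; num = 9
So num = 9

Answer: 9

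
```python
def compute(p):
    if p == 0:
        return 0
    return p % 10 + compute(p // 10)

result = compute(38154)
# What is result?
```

Sum of digits of 38154: 4 + 5 + 1 + 8 + 3 = 21

Answer: 21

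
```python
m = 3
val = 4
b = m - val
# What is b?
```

Trace:
`m = 3` → m = 3
`val = 4` → val = 4
`b = m - val` → b = -1
So b = -1

Answer: -1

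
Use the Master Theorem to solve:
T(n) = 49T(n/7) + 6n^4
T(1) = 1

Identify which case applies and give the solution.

a=49, b=7, f(n)=6n^4. log_7(49) = 2. Since c=4 > 2 and the regularity condition holds (49(n/7)^4 = (49/7^4)n^4 with 49/7^4 < 1), Case 3 applies: T(n) = Θ(f(n)) = O(n^4).

Answer: O(n^4) - Case 3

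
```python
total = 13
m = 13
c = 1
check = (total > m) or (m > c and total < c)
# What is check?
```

Trace:
`total = 13` → total = 13
`m = 13` → m = 13
`c = 1` → c = 1
`check = (total > m) or (m > c and total < c)` → check = False
So check = False

Answer: False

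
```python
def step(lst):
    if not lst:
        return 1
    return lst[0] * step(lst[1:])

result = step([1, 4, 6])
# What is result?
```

Product over [1, 4, 6] = 1 * 4 * 6 = 24

Answer: 24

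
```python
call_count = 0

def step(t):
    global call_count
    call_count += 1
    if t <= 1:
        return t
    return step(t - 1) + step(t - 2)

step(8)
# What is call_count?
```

Calls(t) = 1 + Calls(t-1) + Calls(t-2); Calls(0)=Calls(1)=1. For t=8 this gives 67.

Answer: 67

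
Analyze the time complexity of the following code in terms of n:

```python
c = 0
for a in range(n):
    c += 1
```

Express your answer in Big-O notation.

Each loop level contributes: n. Multiplying the contributions gives O(n).

Answer: O(n)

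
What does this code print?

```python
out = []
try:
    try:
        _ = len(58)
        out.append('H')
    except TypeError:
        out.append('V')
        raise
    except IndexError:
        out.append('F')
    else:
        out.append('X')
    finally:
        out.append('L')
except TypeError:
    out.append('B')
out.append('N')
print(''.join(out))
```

Execution trace: 'V' (inner except TypeError) → 'L' (inner finally) → 'B' (outer except TypeError) → 'N' (after the try/except). Output: VLBN

Answer: VLBN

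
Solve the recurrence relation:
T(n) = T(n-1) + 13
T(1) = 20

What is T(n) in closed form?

Unrolling: T(n) = T(1) + 13·(n-1) = 20 + 13(n-1) = 13n + 7.

Answer: T(n) = 13n + 7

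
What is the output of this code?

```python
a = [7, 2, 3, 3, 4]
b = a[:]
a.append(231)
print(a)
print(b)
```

Key concept: slice [:] creates copy.
Step by step:
`a = [7, 2, 3, 3, 4]` → a = [7, 2, 3, 3, 4]
`b = a[:]` → b = [7, 2, 3, 3, 4]
`a.append(231)` → a = [7, 2, 3, 3, 4, 231]
`print(a)` → prints [7, 2, 3, 3, 4, 231]
`print(b)` → prints [7, 2, 3, 3, 4]

Answer:
[7, 2, 3, 3, 4, 231]
[7, 2, 3, 3, 4]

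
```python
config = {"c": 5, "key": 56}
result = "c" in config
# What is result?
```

Trace:
`config = {"c": 5, "key": 56}` → config = {'c': 5, 'key': 56}
`result = "c" in config` → result = True
So result = True

Answer: True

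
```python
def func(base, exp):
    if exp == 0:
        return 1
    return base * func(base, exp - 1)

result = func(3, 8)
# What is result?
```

func(3, 8) = 3 * 3 * 3 * 3 * 3 * 3 * 3 * 3 = 6561

Answer: 6561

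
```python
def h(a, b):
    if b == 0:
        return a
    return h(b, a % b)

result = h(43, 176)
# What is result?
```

h(43, 176) -> h(176, 43) -> h(43, 4) -> h(4, 3) -> h(3, 1) -> h(1, 0) -> 1

Answer: 1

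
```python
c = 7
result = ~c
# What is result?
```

Trace:
`c = 7` → c = 7
`result = ~c` → result = -8
So result = -8

Answer: -8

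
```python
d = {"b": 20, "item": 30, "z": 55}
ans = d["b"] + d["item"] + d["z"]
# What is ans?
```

Trace:
`d = {"b": 20, "item": 30, "z": 55}` → d = {'b': 20, 'item': 30, 'z': 55}
`ans = d["b"] + d["item"] + d["z"]` → ans = 105
So ans = 105

Answer: 105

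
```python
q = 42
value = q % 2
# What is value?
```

Trace:
`q = 42` → q = 42
`value = q % 2` → value = 0
So value = 0

Answer: 0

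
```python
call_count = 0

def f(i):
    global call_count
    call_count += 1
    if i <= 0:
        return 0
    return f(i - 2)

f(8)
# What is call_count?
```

Linear recursion stepping by 2: 5 calls from i=8 down to ≤0.

Answer: 5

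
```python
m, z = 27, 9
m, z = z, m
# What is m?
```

Trace:
`m, z = 27, 9` → m = 27; z = 9
`m, z = z, m` → m = 9; z = 27
So m = 9

Answer: 9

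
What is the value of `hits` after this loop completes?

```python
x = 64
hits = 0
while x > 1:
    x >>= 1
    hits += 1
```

Count right shifts until 1
`hits` takes the values: 0 → 1 → 2 → 3 → 4 → 5 → 6

Answer: 6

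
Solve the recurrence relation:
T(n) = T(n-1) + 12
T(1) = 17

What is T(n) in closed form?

Unrolling: T(n) = T(1) + 12·(n-1) = 17 + 12(n-1) = 12n + 5.

Answer: T(n) = 12n + 5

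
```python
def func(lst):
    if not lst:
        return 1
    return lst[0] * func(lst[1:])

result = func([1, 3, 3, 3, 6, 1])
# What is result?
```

Product over [1, 3, 3, 3, 6, 1] = 1 * 3 * 3 * 3 * 6 * 1 = 162

Answer: 162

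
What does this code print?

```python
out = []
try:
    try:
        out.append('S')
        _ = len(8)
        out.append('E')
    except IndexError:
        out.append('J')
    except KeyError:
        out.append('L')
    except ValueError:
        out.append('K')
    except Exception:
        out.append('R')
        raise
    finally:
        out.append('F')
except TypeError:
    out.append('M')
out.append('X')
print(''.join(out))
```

Execution trace: 'S' (inner try body) → 'R' (inner except Exception) → 'F' (inner finally) → 'M' (outer except TypeError) → 'X' (after the try/except). Output: SRFMX

Answer: SRFMX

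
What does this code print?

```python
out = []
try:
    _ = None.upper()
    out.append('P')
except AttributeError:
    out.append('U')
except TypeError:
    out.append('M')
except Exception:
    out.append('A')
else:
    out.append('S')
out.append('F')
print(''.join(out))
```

Execution trace: 'U' (except AttributeError) → 'F' (after the try/except). Output: UF

Answer: UF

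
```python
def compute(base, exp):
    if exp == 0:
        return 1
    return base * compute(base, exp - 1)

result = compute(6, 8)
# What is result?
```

compute(6, 8) = 6 * 6 * 6 * 6 * 6 * 6 * 6 * 6 = 1679616

Answer: 1679616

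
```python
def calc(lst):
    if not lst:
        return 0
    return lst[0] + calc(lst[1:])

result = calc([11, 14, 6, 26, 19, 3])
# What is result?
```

11 + 14 + 6 + 26 + 19 + 3 + 0 = 79

Answer: 79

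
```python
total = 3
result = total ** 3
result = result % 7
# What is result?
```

Trace:
`total = 3` → total = 3
`result = total ** 3` → result = 27
`result = result % 7` → result = 6
So result = 6

Answer: 6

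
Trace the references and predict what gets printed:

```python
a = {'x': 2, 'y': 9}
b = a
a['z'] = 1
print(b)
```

Key concept: dict aliasing.
Step by step:
`a = {'x': 2, 'y': 9}` → a = {'x': 2, 'y': 9}
`b = a` → b = {'x': 2, 'y': 9} (same object as a)
`a['z'] = 1` → a = {'x': 2, 'y': 9, 'z': 1} (same object as b); b = {'x': 2, 'y': 9, 'z': 1} (same object as a)
`print(b)` → prints {'x': 2, 'y': 9, 'z': 1}

Answer: {'x': 2, 'y': 9, 'z': 1}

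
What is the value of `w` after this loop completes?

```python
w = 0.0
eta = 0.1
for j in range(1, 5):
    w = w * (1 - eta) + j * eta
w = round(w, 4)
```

Moving average with lr=0.1
`w` takes the values: 0.0 → 0.1 → 0.29 → 0.561 → 0.9049

Answer: 0.9049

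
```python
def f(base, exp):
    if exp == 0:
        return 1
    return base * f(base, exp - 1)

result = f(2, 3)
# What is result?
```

f(2, 3) = 2 * 2 * 2 = 8

Answer: 8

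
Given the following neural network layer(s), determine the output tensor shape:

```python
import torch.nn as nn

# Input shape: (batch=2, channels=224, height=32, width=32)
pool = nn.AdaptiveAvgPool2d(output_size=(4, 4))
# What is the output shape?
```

Input: (2, 224, 32, 32) -> Output: (2, 224, 4, 4)

Answer: (2, 224, 4, 4)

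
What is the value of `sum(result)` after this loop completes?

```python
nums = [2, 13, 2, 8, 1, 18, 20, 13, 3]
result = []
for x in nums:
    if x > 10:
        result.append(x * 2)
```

Sum of doubled values > 10
`result` takes the values: [] → [26] → [26, 36] → [26, 36, 40] → [26, 36, 40, 26]
So `sum(result)` = 128

Answer: 128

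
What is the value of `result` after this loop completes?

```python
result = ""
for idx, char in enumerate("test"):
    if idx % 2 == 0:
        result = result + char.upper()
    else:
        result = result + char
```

Uppercase even positions in 'test'
`result` takes the values: "" → "T" → "Te" → "TeS" → "TeSt"

Answer: "TeSt"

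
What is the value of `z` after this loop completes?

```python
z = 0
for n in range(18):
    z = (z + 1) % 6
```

Increment mod 6, 18 times = 0
`z` takes the values: 0 → 1 → 2 → 3 → 4 → 5 → 0 → 1 → 2 → 3 → 4 → 5 → 0 → 1 → 2 → 3 → 4 → 5 → 0

Answer: 0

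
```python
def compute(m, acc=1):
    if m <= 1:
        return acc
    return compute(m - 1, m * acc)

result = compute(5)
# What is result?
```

Accumulator trace (n, acc): (5, 1) -> (4, 5) -> (3, 20) -> (2, 60) -> (1, 120) -> return 120

Answer: 120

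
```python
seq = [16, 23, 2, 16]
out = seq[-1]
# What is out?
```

Trace:
`seq = [16, 23, 2, 16]` → seq = [16, 23, 2, 16]
`out = seq[-1]` → out = 16
So out = 16

Answer: 16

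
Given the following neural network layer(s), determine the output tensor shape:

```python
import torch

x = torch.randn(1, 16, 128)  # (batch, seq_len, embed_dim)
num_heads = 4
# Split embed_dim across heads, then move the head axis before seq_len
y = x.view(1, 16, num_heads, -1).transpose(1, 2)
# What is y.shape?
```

Input: (1, 16, 128) -> head_dim = 128 // 4 = 32; after view: (1, 16, 4, 32) -> after transpose(1, 2): (1, 4, 16, 32) -> Output: (1, 4, 16, 32)

Answer: (1, 4, 16, 32)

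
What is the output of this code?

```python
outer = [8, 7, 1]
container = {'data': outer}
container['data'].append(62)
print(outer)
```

Key concept: dict holds reference to list.
Step by step:
`outer = [8, 7, 1]` → outer = [8, 7, 1]
`container = {'data': outer}` → container = {'data': [8, 7, 1]}
`container['data'].append(62)` → outer = [8, 7, 1, 62]; container = {'data': [8, 7, 1, 62]}
`print(outer)` → prints [8, 7, 1, 62]

Answer: [8, 7, 1, 62]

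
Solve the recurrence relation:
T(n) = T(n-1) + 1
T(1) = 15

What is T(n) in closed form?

Unrolling: T(n) = T(1) + 1·(n-1) = 15 + 1(n-1) = n + 14.

Answer: T(n) = n + 14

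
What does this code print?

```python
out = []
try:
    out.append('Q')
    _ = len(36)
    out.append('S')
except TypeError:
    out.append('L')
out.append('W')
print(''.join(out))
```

Execution trace: 'Q' (try body) → 'L' (except TypeError) → 'W' (after the try/except). Output: QLW

Answer: QLW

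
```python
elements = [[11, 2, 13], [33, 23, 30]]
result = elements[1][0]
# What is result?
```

Trace:
`elements = [[11, 2, 13], [33, 23, 30]]` → elements = [[11, 2, 13], [33, 23, 30]]
`result = elements[1][0]` → result = 33
So result = 33

Answer: 33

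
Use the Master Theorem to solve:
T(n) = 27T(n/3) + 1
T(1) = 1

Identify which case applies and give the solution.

a=27, b=3, f(n)=1. log_3(27) = 3. Since c=0 < 3, Case 1 applies: T(n) = Θ(n^log_b(a)) = O(n^3).

Answer: O(n^3) - Case 1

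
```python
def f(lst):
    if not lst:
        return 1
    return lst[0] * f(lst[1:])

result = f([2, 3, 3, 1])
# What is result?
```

Product over [2, 3, 3, 1] = 2 * 3 * 3 * 1 = 18

Answer: 18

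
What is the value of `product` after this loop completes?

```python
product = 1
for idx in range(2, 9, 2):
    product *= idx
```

Product of even numbers 2 to 8
`product` takes the values: 1 → 2 → 8 → 48 → 384

Answer: 384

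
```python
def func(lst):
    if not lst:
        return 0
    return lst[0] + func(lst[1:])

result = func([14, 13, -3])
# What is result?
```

14 + 13 + (-3) + 0 = 24

Answer: 24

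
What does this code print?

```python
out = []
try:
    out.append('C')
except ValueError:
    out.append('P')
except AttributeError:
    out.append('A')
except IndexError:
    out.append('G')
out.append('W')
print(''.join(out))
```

Execution trace: 'C' (try body, no exception) → 'W' (after the try/except). Output: CW

Answer: CW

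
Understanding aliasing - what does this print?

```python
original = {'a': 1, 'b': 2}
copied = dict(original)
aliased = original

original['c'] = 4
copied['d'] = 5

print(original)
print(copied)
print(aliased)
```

Key concept: dict() creates copy, assignment creates alias.
Step by step:
`original = {'a': 1, 'b': 2}` → original = {'a': 1, 'b': 2}
`copied = dict(original)` → copied = {'a': 1, 'b': 2}
`aliased = original` → aliased = {'a': 1, 'b': 2} (same object as original)
`original['c'] = 4` → original = {'a': 1, 'b': 2, 'c': 4} (same object as aliased); aliased = {'a': 1, 'b': 2, 'c': 4} (same object as original)
`copied['d'] = 5` → copied = {'a': 1, 'b': 2, 'd': 5}
`print(original)` → prints {'a': 1, 'b': 2, 'c': 4}
`print(copied)` → prints {'a': 1, 'b': 2, 'd': 5}
`print(aliased)` → prints {'a': 1, 'b': 2, 'c': 4}

Answer:
{'a': 1, 'b': 2, 'c': 4}
{'a': 1, 'b': 2, 'd': 5}
{'a': 1, 'b': 2, 'c': 4}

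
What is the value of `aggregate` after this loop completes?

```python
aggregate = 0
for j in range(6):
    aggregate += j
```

Sum of 0 to 5 = 15
`aggregate` takes the values: 0 → 1 → 3 → 6 → 10 → 15

Answer: 15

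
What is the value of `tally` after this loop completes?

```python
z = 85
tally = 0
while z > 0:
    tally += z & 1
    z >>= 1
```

Count set bits in 85 (binary: 0b1010101)
`tally` takes the values: 0 → 1 → 2 → 3 → 4

Answer: 4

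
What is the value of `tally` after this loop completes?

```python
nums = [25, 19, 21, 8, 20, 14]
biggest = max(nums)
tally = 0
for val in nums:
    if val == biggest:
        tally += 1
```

Count of max value 25 in [25, 19, 21, 8, 20, 14]
`tally` takes the values: 0 → 1

Answer: 1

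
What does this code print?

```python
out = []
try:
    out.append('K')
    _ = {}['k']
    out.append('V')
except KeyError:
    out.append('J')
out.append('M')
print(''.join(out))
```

Execution trace: 'K' (try body) → 'J' (except KeyError) → 'M' (after the try/except). Output: KJM

Answer: KJM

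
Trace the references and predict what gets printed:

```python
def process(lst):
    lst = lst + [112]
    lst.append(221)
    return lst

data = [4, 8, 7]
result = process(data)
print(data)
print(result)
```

Key concept: rebinding parameter vs mutation.
Step by step:
`data = [4, 8, 7]` → data = [4, 8, 7]
`result = process(data)` → result = [4, 8, 7, 112, 221]
`print(data)` → prints [4, 8, 7]
`print(result)` → prints [4, 8, 7, 112, 221]

Answer:
[4, 8, 7]
[4, 8, 7, 112, 221]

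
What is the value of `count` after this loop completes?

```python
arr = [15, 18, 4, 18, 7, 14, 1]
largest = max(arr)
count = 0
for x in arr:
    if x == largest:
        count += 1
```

Count of max value 18 in [15, 18, 4, 18, 7, 14, 1]
`count` takes the values: 0 → 1 → 2

Answer: 2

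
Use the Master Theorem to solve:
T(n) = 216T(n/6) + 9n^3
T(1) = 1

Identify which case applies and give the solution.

a=216, b=6, f(n)=9n^3. log_6(216) = 3. Since c=3 = 3, Case 2 applies: T(n) = Θ(n^log_b(a) · log n) = O(n^3 log n).

Answer: O(n^3 log n) - Case 2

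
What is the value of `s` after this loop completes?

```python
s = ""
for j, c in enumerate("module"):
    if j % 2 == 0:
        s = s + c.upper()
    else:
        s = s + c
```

Uppercase even positions in 'module'
`s` takes the values: "" → "M" → "Mo" → "MoD" → "MoDu" → "MoDuL" → "MoDuLe"

Answer: "MoDuLe"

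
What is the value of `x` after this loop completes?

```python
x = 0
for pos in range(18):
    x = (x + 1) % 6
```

Increment mod 6, 18 times = 0
`x` takes the values: 0 → 1 → 2 → 3 → 4 → 5 → 0 → 1 → 2 → 3 → 4 → 5 → 0 → 1 → 2 → 3 → 4 → 5 → 0

Answer: 0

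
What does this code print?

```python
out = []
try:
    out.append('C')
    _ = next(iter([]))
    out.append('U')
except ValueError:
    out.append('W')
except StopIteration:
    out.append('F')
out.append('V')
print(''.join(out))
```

Execution trace: 'C' (try body) → 'F' (except StopIteration) → 'V' (after the try/except). Output: CFV

Answer: CFV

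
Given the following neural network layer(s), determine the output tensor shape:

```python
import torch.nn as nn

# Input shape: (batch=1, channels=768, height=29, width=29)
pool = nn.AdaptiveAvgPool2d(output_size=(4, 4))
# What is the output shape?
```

Input: (1, 768, 29, 29) -> Output: (1, 768, 4, 4)

Answer: (1, 768, 4, 4)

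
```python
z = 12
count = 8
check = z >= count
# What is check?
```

Trace:
`z = 12` → z = 12
`count = 8` → count = 8
`check = z >= count` → check = True
So check = True

Answer: True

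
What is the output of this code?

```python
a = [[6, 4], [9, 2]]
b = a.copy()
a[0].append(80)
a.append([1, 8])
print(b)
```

Key concept: shallow copy with nested lists.
Step by step:
`a = [[6, 4], [9, 2]]` → a = [[6, 4], [9, 2]]
`b = a.copy()` → b = [[6, 4], [9, 2]]
`a[0].append(80)` → a = [[6, 4, 80], [9, 2]]; b = [[6, 4, 80], [9, 2]]
`a.append([1, 8])` → a = [[6, 4, 80], [9, 2], [1, 8]]
`print(b)` → prints [[6, 4, 80], [9, 2]]

Answer: [[6, 4, 80], [9, 2]]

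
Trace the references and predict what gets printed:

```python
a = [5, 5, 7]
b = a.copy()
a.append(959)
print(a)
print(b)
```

Key concept: list.copy() creates independent copy.
Step by step:
`a = [5, 5, 7]` → a = [5, 5, 7]
`b = a.copy()` → b = [5, 5, 7]
`a.append(959)` → a = [5, 5, 7, 959]
`print(a)` → prints [5, 5, 7, 959]
`print(b)` → prints [5, 5, 7]

Answer:
[5, 5, 7, 959]
[5, 5, 7]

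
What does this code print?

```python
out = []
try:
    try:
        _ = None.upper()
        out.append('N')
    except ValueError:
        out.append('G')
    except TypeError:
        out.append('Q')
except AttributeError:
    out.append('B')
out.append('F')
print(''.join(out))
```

Execution trace: 'B' (outer except AttributeError) → 'F' (after the try/except). Output: BF

Answer: BF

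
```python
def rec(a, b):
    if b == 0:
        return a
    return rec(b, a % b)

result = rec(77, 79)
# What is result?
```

rec(77, 79) -> rec(79, 77) -> rec(77, 2) -> rec(2, 1) -> rec(1, 0) -> 1

Answer: 1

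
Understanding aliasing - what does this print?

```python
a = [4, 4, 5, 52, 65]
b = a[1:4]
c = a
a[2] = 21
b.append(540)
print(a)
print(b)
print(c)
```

Key concept: slice vs alias.
Step by step:
`a = [4, 4, 5, 52, 65]` → a = [4, 4, 5, 52, 65]
`b = a[1:4]` → b = [4, 5, 52]
`c = a` → c = [4, 4, 5, 52, 65] (same object as a)
`a[2] = 21` → a = [4, 4, 21, 52, 65] (same object as c); c = [4, 4, 21, 52, 65] (same object as a)
`b.append(540)` → b = [4, 5, 52, 540]
`print(a)` → prints [4, 4, 21, 52, 65]
`print(b)` → prints [4, 5, 52, 540]
`print(c)` → prints [4, 4, 21, 52, 65]

Answer:
[4, 4, 21, 52, 65]
[4, 5, 52, 540]
[4, 4, 21, 52, 65]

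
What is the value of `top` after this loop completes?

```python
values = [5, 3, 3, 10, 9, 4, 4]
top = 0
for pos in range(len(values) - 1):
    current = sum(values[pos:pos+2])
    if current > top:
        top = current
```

Max sum of 2-element window in [5, 3, 3, 10, 9, 4, 4]
`top` takes the values: 0 → 8 → 13 → 19

Answer: 19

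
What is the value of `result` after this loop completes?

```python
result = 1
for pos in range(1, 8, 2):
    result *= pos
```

Product of 1, 3, 5, ... up to 7
`result` takes the values: 1 → 3 → 15 → 105

Answer: 105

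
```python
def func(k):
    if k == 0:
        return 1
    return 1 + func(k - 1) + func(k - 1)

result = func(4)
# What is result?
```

func(k) = 1 + 2·func(k-1), func(0)=1. Closed form: (1+1)·2^4 - 1 = 31.

Answer: 31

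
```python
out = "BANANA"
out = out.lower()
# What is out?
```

Trace:
`out = "BANANA"` → out = 'BANANA'
`out = out.lower()` → out = 'banana'
So out = 'banana'

Answer: 'banana'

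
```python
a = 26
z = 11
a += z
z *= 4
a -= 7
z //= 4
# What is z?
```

Trace:
`a = 26` → a = 26
`z = 11` → z = 11
`a += z` → a = 37
`z *= 4` → z = 44
`a -= 7` → a = 30
`z //= 4` → z = 11
So z = 11

Answer: 11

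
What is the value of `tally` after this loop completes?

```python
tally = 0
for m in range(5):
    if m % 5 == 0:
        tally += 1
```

Count numbers divisible by 5 in range(5)
`tally` takes the values: 0 → 1

Answer: 1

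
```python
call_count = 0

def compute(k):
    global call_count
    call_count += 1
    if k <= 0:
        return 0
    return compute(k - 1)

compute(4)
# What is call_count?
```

Linear recursion stepping by 1: 5 calls from k=4 down to ≤0.

Answer: 5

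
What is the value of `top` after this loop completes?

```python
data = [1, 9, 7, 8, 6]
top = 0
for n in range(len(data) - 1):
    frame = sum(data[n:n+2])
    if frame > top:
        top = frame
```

Max sum of 2-element window in [1, 9, 7, 8, 6]
`top` takes the values: 0 → 10 → 16

Answer: 16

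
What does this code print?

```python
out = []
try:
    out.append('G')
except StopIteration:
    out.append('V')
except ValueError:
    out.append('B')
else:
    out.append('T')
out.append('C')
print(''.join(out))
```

Execution trace: 'G' (try body, no exception) → 'T' (else) → 'C' (after the try/except). Output: GTC

Answer: GTC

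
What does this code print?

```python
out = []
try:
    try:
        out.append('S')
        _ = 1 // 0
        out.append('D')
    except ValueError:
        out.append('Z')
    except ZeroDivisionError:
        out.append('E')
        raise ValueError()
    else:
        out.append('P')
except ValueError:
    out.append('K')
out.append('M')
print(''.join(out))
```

Execution trace: 'S' (inner try body) → 'E' (inner except ZeroDivisionError) → 'K' (outer except ValueError) → 'M' (after the try/except). Output: SEKM

Answer: SEKM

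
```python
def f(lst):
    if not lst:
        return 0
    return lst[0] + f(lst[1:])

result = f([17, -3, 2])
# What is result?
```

17 + (-3) + 2 + 0 = 16

Answer: 16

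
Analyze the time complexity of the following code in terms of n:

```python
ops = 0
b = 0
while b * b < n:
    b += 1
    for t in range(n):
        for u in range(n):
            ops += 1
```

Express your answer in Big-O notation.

Each loop level contributes: √n × n × n. Multiplying the contributions gives O(n^2√n).

Answer: O(n^2√n)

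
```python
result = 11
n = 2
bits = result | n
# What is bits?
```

Trace:
`result = 11` → result = 11
`n = 2` → n = 2
`bits = result | n` → bits = 11
So bits = 11

Answer: 11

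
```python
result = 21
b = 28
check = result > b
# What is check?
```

Trace:
`result = 21` → result = 21
`b = 28` → b = 28
`check = result > b` → check = False
So check = False

Answer: False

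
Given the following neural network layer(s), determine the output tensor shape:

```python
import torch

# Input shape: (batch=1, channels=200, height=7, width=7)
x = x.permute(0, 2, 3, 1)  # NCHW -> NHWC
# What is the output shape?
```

Input: (1, 200, 7, 7) -> Output: (1, 7, 7, 200)

Answer: (1, 7, 7, 200)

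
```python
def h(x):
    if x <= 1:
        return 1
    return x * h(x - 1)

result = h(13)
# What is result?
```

h(13) = 13 * 12 * 11 * 10 * 9 * 8 * 7 * 6 * 5 * 4 * 3 * 2 * 1 = 6227020800

Answer: 6227020800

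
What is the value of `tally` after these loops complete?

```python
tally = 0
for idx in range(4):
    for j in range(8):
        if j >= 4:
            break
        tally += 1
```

Inner breaks at 4, outer runs 4 times
`tally` takes the values: 0 → 1 → 2 → 3 → 4 → 5 → 6 → 7 → 8 → 9 → 10 → 11 → 12 → 13 → 14 → 15 → 16

Answer: 16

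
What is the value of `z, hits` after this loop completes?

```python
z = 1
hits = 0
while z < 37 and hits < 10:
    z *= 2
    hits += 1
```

Double until >= 37 or 10 iterations
`z, hits` takes the values: (1, 0) → (2, 0) → (2, 1) → (4, 1) → (4, 2) → (8, 2) → (8, 3) → (16, 3) → (16, 4) → (32, 4) → (32, 5) → (64, 5) → (64, 6)

Answer: 64, 6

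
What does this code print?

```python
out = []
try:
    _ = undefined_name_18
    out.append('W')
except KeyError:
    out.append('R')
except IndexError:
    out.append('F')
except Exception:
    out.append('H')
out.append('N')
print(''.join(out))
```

Execution trace: 'H' (except Exception) → 'N' (after the try/except). Output: HN

Answer: HN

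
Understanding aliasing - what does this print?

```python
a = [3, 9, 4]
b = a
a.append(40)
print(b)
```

Key concept: basic list aliasing.
Step by step:
`a = [3, 9, 4]` → a = [3, 9, 4]
`b = a` → b = [3, 9, 4] (same object as a)
`a.append(40)` → a = [3, 9, 4, 40] (same object as b); b = [3, 9, 4, 40] (same object as a)
`print(b)` → prints [3, 9, 4, 40]

Answer: [3, 9, 4, 40]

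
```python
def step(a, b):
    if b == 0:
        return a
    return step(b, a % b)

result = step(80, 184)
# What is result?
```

step(80, 184) -> step(184, 80) -> step(80, 24) -> step(24, 8) -> step(8, 0) -> 8

Answer: 8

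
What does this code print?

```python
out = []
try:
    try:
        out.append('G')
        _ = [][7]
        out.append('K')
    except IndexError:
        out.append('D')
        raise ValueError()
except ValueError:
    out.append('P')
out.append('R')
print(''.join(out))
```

Execution trace: 'G' (inner try body) → 'D' (inner except IndexError) → 'P' (outer except ValueError) → 'R' (after the try/except). Output: GDPR

Answer: GDPR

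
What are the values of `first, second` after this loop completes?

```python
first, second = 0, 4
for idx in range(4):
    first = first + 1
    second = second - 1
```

first goes 0→4, second goes 4→0
`first, second` takes the values: (0, 4) → (1, 4) → (1, 3) → (2, 3) → (2, 2) → (3, 2) → (3, 1) → (4, 1) → (4, 0)

Answer: 4, 0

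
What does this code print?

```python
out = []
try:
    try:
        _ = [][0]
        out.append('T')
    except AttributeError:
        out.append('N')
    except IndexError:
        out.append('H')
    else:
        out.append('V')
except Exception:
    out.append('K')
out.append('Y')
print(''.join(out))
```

Execution trace: 'H' (inner except IndexError) → 'Y' (after the try/except). Output: HY

Answer: HY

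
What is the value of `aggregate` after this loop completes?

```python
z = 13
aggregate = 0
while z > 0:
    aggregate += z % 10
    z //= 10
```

Sum digits of 13
`aggregate` takes the values: 0 → 3 → 4

Answer: 4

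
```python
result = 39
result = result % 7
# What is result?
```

Trace:
`result = 39` → result = 39
`result = result % 7` → result = 4
So result = 4

Answer: 4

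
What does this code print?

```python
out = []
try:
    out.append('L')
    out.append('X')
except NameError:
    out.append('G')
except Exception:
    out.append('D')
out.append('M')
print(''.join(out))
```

Execution trace: 'L' (try body) → 'X' (try body, no exception) → 'M' (after the try/except). Output: LXM

Answer: LXM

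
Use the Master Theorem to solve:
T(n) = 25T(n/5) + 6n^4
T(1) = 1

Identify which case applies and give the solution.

a=25, b=5, f(n)=6n^4. log_5(25) = 2. Since c=4 > 2 and the regularity condition holds (25(n/5)^4 = (25/5^4)n^4 with 25/5^4 < 1), Case 3 applies: T(n) = Θ(f(n)) = O(n^4).

Answer: O(n^4) - Case 3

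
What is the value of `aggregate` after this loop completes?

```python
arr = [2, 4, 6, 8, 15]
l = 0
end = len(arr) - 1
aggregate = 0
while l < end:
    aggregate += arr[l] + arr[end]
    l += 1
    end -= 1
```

Sum of pairs from ends
`aggregate` takes the values: 0 → 17 → 29

Answer: 29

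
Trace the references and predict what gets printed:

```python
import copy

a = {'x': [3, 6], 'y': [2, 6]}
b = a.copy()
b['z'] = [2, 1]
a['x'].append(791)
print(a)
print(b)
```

Key concept: shallow copy of dict with mutable values.
Step by step:
`a = {'x': [3, 6], 'y': [2, 6]}` → a = {'x': [3, 6], 'y': [2, 6]}
`b = a.copy()` → b = {'x': [3, 6], 'y': [2, 6]}
`b['z'] = [2, 1]` → b = {'x': [3, 6], 'y': [2, 6], 'z': [2, 1]}
`a['x'].append(791)` → a = {'x': [3, 6, 791], 'y': [2, 6]}; b = {'x': [3, 6, 791], 'y': [2, 6], 'z': [2, 1]}
`print(a)` → prints {'x': [3, 6, 791], 'y': [2, 6]}
`print(b)` → prints {'x': [3, 6, 791], 'y': [2, 6], 'z': [2, 1]}

Answer:
{'x': [3, 6, 791], 'y': [2, 6]}
{'x': [3, 6, 791], 'y': [2, 6], 'z': [2, 1]}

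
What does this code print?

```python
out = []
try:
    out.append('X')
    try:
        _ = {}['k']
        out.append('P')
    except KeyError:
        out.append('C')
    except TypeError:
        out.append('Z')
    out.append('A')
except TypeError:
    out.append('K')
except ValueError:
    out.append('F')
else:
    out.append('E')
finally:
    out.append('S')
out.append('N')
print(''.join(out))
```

Execution trace: 'X' (try body) → 'C' (inner except KeyError) → 'A' (try body, no exception) → 'E' (else) → 'S' (finally) → 'N' (after the try/except). Output: XCAESN

Answer: XCAESN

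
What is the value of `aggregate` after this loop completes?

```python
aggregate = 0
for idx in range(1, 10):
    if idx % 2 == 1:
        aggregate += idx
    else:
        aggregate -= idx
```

Add odd, subtract even
`aggregate` takes the values: 0 → 1 → -1 → 2 → -2 → 3 → -3 → 4 → -4 → 5

Answer: 5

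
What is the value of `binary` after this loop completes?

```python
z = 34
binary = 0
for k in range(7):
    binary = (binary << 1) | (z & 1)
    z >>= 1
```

Reverse lowest 7 bits of 34
`binary` takes the values: 0 → 1 → 2 → 4 → 8 → 17 → 34

Answer: 34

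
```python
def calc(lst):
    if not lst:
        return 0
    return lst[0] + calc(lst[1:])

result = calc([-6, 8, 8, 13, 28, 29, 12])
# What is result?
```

(-6) + 8 + 8 + 13 + 28 + 29 + 12 + 0 = 92

Answer: 92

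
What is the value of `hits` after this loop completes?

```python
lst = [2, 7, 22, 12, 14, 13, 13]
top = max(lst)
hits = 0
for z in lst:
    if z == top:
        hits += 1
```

Count of max value 22 in [2, 7, 22, 12, 14, 13, 13]
`hits` takes the values: 0 → 1

Answer: 1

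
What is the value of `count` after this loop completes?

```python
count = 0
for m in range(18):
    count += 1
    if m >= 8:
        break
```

Loop breaks when m reaches 8, count is 9
`count` takes the values: 0 → 1 → 2 → 3 → 4 → 5 → 6 → 7 → 8 → 9

Answer: 9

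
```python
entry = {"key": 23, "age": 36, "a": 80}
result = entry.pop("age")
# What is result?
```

Trace:
`entry = {"key": 23, "age": 36, "a": 80}` → entry = {'key': 23, 'age': 36, 'a': 80}
`result = entry.pop("age")` → entry = {'key': 23, 'a': 80}; result = 36
So result = 36

Answer: 36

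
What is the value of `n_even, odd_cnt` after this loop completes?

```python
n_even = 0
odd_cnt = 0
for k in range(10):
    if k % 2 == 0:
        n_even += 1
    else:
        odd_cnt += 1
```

Count evens and odds in range(10)
`n_even, odd_cnt` takes the values: (0, 0) → (1, 0) → (1, 1) → (2, 1) → (2, 2) → (3, 2) → (3, 3) → (4, 3) → (4, 4) → (5, 4) → (5, 5)

Answer: 5, 5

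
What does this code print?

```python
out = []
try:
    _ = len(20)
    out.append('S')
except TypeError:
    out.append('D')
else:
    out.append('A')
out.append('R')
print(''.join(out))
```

Execution trace: 'D' (except TypeError) → 'R' (after the try/except). Output: DR

Answer: DR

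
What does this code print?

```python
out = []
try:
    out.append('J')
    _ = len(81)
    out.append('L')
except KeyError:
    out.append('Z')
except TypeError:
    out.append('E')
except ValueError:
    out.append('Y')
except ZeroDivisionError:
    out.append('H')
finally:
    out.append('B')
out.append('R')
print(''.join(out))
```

Execution trace: 'J' (try body) → 'E' (except TypeError) → 'B' (finally) → 'R' (after the try/except). Output: JEBR

Answer: JEBR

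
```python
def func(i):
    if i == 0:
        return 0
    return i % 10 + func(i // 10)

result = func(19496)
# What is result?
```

Sum of digits of 19496: 6 + 9 + 4 + 9 + 1 = 29

Answer: 29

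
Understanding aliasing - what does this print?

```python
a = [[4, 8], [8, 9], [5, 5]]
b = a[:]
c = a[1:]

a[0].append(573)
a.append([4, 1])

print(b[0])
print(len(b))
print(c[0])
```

Key concept: slice with nested mutation.
Step by step:
`a = [[4, 8], [8, 9], [5, 5]]` → a = [[4, 8], [8, 9], [5, 5]]
`b = a[:]` → b = [[4, 8], [8, 9], [5, 5]]
`c = a[1:]` → c = [[8, 9], [5, 5]]
`a[0].append(573)` → a = [[4, 8, 573], [8, 9], [5, 5]]; b = [[4, 8, 573], [8, 9], [5, 5]]
`a.append([4, 1])` → a = [[4, 8, 573], [8, 9], [5, 5], [4, 1]]
`print(b[0])` → prints [4, 8, 573]
`print(len(b))` → prints 3
`print(c[0])` → prints [8, 9]

Answer:
[4, 8, 573]
3
[8, 9]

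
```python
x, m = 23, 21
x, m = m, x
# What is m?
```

Trace:
`x, m = 23, 21` → x = 23; m = 21
`x, m = m, x` → x = 21; m = 23
So m = 23

Answer: 23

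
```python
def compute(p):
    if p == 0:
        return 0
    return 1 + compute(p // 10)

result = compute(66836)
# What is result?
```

Count of digits of 66836: 5

Answer: 5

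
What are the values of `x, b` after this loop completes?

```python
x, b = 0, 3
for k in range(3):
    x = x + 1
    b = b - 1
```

x goes 0→3, b goes 3→0
`x, b` takes the values: (0, 3) → (1, 3) → (1, 2) → (2, 2) → (2, 1) → (3, 1) → (3, 0)

Answer: 3, 0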